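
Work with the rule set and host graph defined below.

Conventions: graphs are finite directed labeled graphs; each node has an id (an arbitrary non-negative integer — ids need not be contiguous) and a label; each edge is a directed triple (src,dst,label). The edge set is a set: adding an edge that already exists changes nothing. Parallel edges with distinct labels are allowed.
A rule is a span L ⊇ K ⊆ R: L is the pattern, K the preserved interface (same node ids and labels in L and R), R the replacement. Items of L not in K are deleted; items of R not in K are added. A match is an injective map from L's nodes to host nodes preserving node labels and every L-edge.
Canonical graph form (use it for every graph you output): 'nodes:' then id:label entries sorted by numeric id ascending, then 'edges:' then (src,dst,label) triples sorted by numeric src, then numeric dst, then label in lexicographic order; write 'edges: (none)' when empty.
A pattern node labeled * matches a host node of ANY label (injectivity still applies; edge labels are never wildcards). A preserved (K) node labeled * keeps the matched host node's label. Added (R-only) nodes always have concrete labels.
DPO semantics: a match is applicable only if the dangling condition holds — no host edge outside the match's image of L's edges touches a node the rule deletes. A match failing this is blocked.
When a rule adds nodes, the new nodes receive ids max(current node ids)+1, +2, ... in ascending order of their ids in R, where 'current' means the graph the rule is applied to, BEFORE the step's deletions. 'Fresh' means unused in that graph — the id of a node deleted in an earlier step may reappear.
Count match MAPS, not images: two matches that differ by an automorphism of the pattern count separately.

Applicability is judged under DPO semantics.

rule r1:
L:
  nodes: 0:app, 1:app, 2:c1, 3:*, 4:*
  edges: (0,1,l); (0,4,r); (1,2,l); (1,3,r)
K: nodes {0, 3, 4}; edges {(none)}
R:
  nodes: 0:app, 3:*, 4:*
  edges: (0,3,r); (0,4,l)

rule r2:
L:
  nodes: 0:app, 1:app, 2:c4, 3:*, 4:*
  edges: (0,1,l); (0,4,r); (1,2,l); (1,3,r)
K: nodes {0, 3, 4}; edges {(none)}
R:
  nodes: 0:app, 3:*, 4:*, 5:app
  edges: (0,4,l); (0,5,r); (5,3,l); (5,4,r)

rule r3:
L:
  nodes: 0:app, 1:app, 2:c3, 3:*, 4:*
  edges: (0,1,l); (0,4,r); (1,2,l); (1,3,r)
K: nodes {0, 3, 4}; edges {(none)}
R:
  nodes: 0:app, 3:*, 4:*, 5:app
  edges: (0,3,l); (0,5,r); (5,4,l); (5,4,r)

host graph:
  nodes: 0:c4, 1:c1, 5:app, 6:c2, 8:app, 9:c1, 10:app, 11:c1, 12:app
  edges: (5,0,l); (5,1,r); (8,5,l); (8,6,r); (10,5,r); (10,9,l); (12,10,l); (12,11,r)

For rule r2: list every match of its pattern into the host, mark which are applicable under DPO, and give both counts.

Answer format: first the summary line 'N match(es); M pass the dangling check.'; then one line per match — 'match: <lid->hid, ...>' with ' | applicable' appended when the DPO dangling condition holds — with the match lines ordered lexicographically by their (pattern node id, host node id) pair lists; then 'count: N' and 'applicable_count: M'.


1 match(es); 0 pass the dangling check.
match: 0->8, 1->5, 2->0, 3->1, 4->6
count: 1
applicable_count: 0


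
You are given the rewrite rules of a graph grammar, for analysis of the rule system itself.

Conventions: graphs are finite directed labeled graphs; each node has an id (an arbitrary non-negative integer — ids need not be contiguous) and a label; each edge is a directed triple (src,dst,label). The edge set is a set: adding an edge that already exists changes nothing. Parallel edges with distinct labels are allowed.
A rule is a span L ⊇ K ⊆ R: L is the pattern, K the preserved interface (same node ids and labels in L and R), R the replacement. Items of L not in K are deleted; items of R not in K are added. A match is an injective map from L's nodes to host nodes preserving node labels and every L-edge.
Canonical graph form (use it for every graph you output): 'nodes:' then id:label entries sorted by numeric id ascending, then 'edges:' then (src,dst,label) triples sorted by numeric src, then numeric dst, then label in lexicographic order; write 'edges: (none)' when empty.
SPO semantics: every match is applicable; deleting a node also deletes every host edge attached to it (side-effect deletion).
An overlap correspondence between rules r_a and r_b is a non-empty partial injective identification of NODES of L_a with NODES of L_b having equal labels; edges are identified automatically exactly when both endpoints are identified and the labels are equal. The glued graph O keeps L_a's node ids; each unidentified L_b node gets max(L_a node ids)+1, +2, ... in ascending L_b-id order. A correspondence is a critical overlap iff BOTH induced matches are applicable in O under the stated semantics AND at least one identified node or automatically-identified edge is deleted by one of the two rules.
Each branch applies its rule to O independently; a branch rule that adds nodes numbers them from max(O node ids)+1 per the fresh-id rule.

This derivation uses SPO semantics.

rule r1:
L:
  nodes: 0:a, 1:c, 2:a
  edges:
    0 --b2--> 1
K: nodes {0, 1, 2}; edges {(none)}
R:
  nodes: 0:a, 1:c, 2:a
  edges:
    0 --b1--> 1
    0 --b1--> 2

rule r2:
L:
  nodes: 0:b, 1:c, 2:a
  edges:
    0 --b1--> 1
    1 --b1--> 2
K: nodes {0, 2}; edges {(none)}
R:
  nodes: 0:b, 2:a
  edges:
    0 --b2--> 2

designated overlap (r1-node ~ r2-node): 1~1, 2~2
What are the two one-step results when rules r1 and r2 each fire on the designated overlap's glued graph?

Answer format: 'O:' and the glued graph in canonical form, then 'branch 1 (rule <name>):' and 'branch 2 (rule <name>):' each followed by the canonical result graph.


O:
nodes: 0:a, 1:c, 2:a, 3:b
edges: (0,1,b2); (1,2,b1); (3,1,b1)
branch 1 (rule r1):
nodes: 0:a, 1:c, 2:a, 3:b
edges: (0,1,b1); (0,2,b1); (1,2,b1); (3,1,b1)
branch 2 (rule r2):
nodes: 0:a, 2:a, 3:b
edges: (3,2,b2)


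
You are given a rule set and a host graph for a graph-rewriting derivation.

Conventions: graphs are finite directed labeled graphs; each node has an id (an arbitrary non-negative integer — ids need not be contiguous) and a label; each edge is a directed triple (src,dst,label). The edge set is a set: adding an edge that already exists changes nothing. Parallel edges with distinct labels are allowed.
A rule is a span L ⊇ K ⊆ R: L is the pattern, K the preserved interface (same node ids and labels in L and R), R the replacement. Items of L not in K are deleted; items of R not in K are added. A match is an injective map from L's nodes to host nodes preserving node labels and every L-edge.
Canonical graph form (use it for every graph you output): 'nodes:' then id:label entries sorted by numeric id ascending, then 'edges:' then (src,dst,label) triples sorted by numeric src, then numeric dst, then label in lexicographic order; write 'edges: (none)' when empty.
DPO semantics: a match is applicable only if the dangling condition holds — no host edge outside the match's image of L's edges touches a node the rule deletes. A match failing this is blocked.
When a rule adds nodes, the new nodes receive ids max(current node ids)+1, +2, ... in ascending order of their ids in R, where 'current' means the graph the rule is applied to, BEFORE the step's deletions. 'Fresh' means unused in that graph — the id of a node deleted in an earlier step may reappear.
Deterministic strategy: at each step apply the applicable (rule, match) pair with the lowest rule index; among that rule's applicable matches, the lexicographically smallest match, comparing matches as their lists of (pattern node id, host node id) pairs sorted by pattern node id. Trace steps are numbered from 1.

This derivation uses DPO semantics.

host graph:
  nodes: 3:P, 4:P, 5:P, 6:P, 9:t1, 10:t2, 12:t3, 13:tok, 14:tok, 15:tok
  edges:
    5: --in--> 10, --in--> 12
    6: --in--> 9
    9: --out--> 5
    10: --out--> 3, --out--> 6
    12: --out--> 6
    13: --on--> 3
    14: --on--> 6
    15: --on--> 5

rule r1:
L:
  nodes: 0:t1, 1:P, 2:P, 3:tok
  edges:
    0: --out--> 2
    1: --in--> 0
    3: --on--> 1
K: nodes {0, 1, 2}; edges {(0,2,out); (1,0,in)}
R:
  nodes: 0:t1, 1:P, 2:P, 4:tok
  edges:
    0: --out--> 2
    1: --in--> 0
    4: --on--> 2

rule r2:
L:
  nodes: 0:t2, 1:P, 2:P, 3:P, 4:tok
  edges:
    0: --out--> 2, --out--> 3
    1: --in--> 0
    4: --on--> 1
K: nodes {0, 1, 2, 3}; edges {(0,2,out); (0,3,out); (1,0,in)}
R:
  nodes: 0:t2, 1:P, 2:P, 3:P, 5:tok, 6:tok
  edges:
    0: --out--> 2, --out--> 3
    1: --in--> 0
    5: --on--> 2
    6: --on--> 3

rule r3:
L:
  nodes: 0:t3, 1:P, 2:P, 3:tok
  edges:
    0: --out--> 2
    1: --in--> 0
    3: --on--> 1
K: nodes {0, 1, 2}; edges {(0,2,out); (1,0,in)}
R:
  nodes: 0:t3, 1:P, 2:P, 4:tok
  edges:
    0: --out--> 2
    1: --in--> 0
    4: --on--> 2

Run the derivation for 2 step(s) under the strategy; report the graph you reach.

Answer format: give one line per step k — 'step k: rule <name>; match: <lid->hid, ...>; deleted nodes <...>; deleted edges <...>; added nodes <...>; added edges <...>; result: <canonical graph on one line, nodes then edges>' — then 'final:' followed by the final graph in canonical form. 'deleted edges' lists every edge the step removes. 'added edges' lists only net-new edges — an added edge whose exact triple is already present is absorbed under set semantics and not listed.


step 1: rule r1; match: 0->9, 1->6, 2->5, 3->14; deleted nodes 14; deleted edges (14,6,on); added nodes 16; added edges (16,5,on); result: nodes: 3:P, 4:P, 5:P, 6:P, 9:t1, 10:t2, 12:t3, 13:tok, 15:tok, 16:tok edges: (5,10,in); (5,12,in); (6,9,in); (9,5,out); (10,3,out); (10,6,out); (12,6,out); (13,3,on); (15,5,on); (16,5,on)
step 2: rule r2; match: 0->10, 1->5, 2->3, 3->6, 4->15; deleted nodes 15; deleted edges (15,5,on); added nodes 17, 18; added edges (17,3,on); (18,6,on); result: nodes: 3:P, 4:P, 5:P, 6:P, 9:t1, 10:t2, 12:t3, 13:tok, 16:tok, 17:tok, 18:tok edges: (5,10,in); (5,12,in); (6,9,in); (9,5,out); (10,3,out); (10,6,out); (12,6,out); (13,3,on); (16,5,on); (17,3,on); (18,6,on)
final:
nodes: 3:P, 4:P, 5:P, 6:P, 9:t1, 10:t2, 12:t3, 13:tok, 16:tok, 17:tok, 18:tok
edges: (5,10,in); (5,12,in); (6,9,in); (9,5,out); (10,3,out); (10,6,out); (12,6,out); (13,3,on); (16,5,on); (17,3,on); (18,6,on)


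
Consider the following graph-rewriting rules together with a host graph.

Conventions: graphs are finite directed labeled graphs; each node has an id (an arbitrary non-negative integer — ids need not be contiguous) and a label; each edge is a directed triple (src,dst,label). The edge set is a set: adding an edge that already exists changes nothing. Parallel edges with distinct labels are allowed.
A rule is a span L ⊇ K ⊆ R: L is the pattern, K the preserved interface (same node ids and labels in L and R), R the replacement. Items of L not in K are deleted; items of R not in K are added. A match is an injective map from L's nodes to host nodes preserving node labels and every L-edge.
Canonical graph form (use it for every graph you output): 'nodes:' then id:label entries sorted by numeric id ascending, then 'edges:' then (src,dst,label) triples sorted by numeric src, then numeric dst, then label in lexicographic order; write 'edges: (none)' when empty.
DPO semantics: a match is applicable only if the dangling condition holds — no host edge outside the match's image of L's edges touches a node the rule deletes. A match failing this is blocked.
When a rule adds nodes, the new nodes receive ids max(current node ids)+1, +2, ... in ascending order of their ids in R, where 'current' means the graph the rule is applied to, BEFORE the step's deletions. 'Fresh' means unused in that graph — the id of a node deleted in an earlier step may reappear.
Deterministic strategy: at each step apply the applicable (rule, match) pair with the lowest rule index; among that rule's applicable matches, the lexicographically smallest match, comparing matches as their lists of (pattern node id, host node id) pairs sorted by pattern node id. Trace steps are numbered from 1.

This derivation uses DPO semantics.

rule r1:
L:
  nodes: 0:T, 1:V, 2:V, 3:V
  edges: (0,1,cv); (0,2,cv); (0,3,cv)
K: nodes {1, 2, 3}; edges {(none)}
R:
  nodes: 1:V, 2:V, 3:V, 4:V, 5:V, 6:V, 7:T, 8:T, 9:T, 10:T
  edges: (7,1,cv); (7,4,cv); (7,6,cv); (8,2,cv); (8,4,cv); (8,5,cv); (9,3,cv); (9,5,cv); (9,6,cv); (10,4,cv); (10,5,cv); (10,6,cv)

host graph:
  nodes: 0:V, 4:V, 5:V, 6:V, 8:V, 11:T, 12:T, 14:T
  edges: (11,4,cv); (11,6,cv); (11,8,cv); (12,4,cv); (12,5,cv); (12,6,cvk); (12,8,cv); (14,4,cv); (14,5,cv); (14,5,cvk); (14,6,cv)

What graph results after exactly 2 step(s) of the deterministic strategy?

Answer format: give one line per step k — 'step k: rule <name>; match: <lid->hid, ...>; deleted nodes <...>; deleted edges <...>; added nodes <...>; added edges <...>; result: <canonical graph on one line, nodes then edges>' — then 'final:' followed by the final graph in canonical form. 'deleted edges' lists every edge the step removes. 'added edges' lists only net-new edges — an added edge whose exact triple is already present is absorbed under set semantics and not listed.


step 1: rule r1; match: 0->11, 1->4, 2->6, 3->8; deleted nodes 11; deleted edges (11,4,cv); (11,6,cv); (11,8,cv); added nodes 15, 16, 17, 18, 19, 20, 21; added edges (18,4,cv); (18,15,cv); (18,17,cv); (19,6,cv); (19,15,cv); (19,16,cv); (20,8,cv); (20,16,cv); (20,17,cv); (21,15,cv); (21,16,cv); (21,17,cv); result: nodes: 0:V, 4:V, 5:V, 6:V, 8:V, 12:T, 14:T, 15:V, 16:V, 17:V, 18:T, 19:T, 20:T, 21:T edges: (12,4,cv); (12,5,cv); (12,6,cvk); (12,8,cv); (14,4,cv); (14,5,cv); (14,5,cvk); (14,6,cv); (18,4,cv); (18,15,cv); (18,17,cv); (19,6,cv); (19,15,cv); (19,16,cv); (20,8,cv); (20,16,cv); (20,17,cv); (21,15,cv); (21,16,cv); (21,17,cv)
step 2: rule r1; match: 0->18, 1->4, 2->15, 3->17; deleted nodes 18; deleted edges (18,4,cv); (18,15,cv); (18,17,cv); added nodes 22, 23, 24, 25, 26, 27, 28; added edges (25,4,cv); (25,22,cv); (25,24,cv); (26,15,cv); (26,22,cv); (26,23,cv); (27,17,cv); (27,23,cv); (27,24,cv); (28,22,cv); (28,23,cv); (28,24,cv); result: nodes: 0:V, 4:V, 5:V, 6:V, 8:V, 12:T, 14:T, 15:V, 16:V, 17:V, 19:T, 20:T, 21:T, 22:V, 23:V, 24:V, 25:T, 26:T, 27:T, 28:T edges: (12,4,cv); (12,5,cv); (12,6,cvk); (12,8,cv); (14,4,cv); (14,5,cv); (14,5,cvk); (14,6,cv); (19,6,cv); (19,15,cv); (19,16,cv); (20,8,cv); (20,16,cv); (20,17,cv); (21,15,cv); (21,16,cv); (21,17,cv); (25,4,cv); (25,22,cv); (25,24,cv); (26,15,cv); (26,22,cv); (26,23,cv); (27,17,cv); (27,23,cv); (27,24,cv); (28,22,cv); (28,23,cv); (28,24,cv)
final:
nodes: 0:V, 4:V, 5:V, 6:V, 8:V, 12:T, 14:T, 15:V, 16:V, 17:V, 19:T, 20:T, 21:T, 22:V, 23:V, 24:V, 25:T, 26:T, 27:T, 28:T
edges: (12,4,cv); (12,5,cv); (12,6,cvk); (12,8,cv); (14,4,cv); (14,5,cv); (14,5,cvk); (14,6,cv); (19,6,cv); (19,15,cv); (19,16,cv); (20,8,cv); (20,16,cv); (20,17,cv); (21,15,cv); (21,16,cv); (21,17,cv); (25,4,cv); (25,22,cv); (25,24,cv); (26,15,cv); (26,22,cv); (26,23,cv); (27,17,cv); (27,23,cv); (27,24,cv); (28,22,cv); (28,23,cv); (28,24,cv)


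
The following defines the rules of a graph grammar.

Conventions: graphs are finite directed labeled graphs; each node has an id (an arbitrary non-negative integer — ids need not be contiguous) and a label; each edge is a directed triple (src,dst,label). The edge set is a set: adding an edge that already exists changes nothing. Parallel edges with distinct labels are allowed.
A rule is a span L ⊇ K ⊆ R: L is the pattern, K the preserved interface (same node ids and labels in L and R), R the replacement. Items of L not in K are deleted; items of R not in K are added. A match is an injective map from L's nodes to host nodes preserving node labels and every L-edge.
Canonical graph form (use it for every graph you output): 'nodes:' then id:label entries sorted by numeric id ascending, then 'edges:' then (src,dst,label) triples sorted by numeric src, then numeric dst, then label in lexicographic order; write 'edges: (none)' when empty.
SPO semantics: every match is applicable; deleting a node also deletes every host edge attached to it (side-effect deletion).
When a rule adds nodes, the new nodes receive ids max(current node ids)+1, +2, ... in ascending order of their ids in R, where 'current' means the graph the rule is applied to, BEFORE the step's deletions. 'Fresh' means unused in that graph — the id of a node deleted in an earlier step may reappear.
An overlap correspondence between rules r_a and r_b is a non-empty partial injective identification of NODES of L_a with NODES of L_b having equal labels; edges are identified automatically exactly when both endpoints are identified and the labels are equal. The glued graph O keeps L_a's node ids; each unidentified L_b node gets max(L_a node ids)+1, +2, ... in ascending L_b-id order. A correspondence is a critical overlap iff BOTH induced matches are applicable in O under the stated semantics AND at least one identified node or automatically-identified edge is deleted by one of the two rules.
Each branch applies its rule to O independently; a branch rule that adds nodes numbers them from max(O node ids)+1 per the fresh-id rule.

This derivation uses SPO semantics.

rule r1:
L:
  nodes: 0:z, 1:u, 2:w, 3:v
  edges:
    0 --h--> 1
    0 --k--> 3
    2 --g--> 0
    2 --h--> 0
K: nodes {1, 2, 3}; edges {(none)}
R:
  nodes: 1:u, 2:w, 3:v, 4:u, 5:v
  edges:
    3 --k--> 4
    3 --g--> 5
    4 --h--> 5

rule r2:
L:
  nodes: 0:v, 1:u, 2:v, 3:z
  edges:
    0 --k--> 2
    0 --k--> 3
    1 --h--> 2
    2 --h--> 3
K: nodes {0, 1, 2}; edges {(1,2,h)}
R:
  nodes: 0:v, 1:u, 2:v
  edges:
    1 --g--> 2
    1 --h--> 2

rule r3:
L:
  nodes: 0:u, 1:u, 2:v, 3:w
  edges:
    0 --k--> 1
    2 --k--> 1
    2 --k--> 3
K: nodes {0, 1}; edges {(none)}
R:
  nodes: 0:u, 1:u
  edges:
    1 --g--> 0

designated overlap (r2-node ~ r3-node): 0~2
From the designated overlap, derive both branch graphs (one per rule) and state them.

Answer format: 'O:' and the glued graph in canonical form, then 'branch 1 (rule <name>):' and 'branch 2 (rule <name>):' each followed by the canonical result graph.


O:
nodes: 0:v, 1:u, 2:v, 3:z, 4:u, 5:u, 6:w
edges: (0,2,k); (0,3,k); (0,5,k); (0,6,k); (1,2,h); (2,3,h); (4,5,k)
branch 1 (rule r2):
nodes: 0:v, 1:u, 2:v, 4:u, 5:u, 6:w
edges: (0,5,k); (0,6,k); (1,2,g); (1,2,h); (4,5,k)
branch 2 (rule r3):
nodes: 1:u, 2:v, 3:z, 4:u, 5:u
edges: (1,2,h); (2,3,h); (5,4,g)


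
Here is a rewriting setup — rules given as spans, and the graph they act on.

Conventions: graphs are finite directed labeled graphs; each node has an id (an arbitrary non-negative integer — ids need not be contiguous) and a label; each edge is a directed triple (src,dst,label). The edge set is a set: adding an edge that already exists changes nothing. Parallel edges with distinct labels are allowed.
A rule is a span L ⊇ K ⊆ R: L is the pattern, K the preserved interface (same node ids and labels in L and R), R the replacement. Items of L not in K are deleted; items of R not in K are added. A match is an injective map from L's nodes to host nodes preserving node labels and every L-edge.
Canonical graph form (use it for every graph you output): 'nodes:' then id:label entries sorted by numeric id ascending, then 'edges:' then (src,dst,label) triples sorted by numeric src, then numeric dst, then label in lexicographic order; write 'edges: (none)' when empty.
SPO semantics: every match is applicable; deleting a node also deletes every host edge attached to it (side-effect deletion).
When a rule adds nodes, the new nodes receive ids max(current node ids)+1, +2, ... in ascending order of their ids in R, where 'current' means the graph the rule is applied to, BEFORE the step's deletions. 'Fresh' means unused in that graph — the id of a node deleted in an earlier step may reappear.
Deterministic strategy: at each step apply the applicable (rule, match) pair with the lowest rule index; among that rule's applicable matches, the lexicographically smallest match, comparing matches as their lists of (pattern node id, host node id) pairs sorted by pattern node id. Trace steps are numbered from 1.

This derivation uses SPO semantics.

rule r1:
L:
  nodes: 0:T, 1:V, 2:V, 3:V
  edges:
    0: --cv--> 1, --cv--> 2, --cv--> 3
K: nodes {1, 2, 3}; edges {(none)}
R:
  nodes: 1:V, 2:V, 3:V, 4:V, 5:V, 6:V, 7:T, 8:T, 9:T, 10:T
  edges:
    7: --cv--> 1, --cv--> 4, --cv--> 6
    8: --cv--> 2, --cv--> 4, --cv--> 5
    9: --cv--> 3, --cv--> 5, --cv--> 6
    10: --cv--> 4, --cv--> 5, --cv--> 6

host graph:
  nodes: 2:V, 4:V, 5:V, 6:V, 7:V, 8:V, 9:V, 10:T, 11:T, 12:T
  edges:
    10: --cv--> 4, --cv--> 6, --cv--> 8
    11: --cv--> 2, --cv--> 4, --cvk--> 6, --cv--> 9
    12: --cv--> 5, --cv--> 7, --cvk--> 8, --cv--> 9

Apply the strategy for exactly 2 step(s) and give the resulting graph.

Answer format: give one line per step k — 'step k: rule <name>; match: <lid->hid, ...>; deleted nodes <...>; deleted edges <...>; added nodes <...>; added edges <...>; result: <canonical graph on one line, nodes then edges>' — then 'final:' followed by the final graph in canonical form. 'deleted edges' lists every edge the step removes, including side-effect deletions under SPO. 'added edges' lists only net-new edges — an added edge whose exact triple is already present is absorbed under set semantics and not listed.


step 1: rule r1; match: 0->10, 1->4, 2->6, 3->8; deleted nodes 10; deleted edges (10,4,cv); (10,6,cv); (10,8,cv); added nodes 13, 14, 15, 16, 17, 18, 19; added edges (16,4,cv); (16,13,cv); (16,15,cv); (17,6,cv); (17,13,cv); (17,14,cv); (18,8,cv); (18,14,cv); (18,15,cv); (19,13,cv); (19,14,cv); (19,15,cv); result: nodes: 2:V, 4:V, 5:V, 6:V, 7:V, 8:V, 9:V, 11:T, 12:T, 13:V, 14:V, 15:V, 16:T, 17:T, 18:T, 19:T edges: (11,2,cv); (11,4,cv); (11,6,cvk); (11,9,cv); (12,5,cv); (12,7,cv); (12,8,cvk); (12,9,cv); (16,4,cv); (16,13,cv); (16,15,cv); (17,6,cv); (17,13,cv); (17,14,cv); (18,8,cv); (18,14,cv); (18,15,cv); (19,13,cv); (19,14,cv); (19,15,cv)
step 2: rule r1; match: 0->11, 1->2, 2->4, 3->9; deleted nodes 11; deleted edges (11,2,cv); (11,4,cv); (11,6,cvk); (11,9,cv); added nodes 20, 21, 22, 23, 24, 25, 26; added edges (23,2,cv); (23,20,cv); (23,22,cv); (24,4,cv); (24,20,cv); (24,21,cv); (25,9,cv); (25,21,cv); (25,22,cv); (26,20,cv); (26,21,cv); (26,22,cv); result: nodes: 2:V, 4:V, 5:V, 6:V, 7:V, 8:V, 9:V, 12:T, 13:V, 14:V, 15:V, 16:T, 17:T, 18:T, 19:T, 20:V, 21:V, 22:V, 23:T, 24:T, 25:T, 26:T edges: (12,5,cv); (12,7,cv); (12,8,cvk); (12,9,cv); (16,4,cv); (16,13,cv); (16,15,cv); (17,6,cv); (17,13,cv); (17,14,cv); (18,8,cv); (18,14,cv); (18,15,cv); (19,13,cv); (19,14,cv); (19,15,cv); (23,2,cv); (23,20,cv); (23,22,cv); (24,4,cv); (24,20,cv); (24,21,cv); (25,9,cv); (25,21,cv); (25,22,cv); (26,20,cv); (26,21,cv); (26,22,cv)
final:
nodes: 2:V, 4:V, 5:V, 6:V, 7:V, 8:V, 9:V, 12:T, 13:V, 14:V, 15:V, 16:T, 17:T, 18:T, 19:T, 20:V, 21:V, 22:V, 23:T, 24:T, 25:T, 26:T
edges: (12,5,cv); (12,7,cv); (12,8,cvk); (12,9,cv); (16,4,cv); (16,13,cv); (16,15,cv); (17,6,cv); (17,13,cv); (17,14,cv); (18,8,cv); (18,14,cv); (18,15,cv); (19,13,cv); (19,14,cv); (19,15,cv); (23,2,cv); (23,20,cv); (23,22,cv); (24,4,cv); (24,20,cv); (24,21,cv); (25,9,cv); (25,21,cv); (25,22,cv); (26,20,cv); (26,21,cv); (26,22,cv)


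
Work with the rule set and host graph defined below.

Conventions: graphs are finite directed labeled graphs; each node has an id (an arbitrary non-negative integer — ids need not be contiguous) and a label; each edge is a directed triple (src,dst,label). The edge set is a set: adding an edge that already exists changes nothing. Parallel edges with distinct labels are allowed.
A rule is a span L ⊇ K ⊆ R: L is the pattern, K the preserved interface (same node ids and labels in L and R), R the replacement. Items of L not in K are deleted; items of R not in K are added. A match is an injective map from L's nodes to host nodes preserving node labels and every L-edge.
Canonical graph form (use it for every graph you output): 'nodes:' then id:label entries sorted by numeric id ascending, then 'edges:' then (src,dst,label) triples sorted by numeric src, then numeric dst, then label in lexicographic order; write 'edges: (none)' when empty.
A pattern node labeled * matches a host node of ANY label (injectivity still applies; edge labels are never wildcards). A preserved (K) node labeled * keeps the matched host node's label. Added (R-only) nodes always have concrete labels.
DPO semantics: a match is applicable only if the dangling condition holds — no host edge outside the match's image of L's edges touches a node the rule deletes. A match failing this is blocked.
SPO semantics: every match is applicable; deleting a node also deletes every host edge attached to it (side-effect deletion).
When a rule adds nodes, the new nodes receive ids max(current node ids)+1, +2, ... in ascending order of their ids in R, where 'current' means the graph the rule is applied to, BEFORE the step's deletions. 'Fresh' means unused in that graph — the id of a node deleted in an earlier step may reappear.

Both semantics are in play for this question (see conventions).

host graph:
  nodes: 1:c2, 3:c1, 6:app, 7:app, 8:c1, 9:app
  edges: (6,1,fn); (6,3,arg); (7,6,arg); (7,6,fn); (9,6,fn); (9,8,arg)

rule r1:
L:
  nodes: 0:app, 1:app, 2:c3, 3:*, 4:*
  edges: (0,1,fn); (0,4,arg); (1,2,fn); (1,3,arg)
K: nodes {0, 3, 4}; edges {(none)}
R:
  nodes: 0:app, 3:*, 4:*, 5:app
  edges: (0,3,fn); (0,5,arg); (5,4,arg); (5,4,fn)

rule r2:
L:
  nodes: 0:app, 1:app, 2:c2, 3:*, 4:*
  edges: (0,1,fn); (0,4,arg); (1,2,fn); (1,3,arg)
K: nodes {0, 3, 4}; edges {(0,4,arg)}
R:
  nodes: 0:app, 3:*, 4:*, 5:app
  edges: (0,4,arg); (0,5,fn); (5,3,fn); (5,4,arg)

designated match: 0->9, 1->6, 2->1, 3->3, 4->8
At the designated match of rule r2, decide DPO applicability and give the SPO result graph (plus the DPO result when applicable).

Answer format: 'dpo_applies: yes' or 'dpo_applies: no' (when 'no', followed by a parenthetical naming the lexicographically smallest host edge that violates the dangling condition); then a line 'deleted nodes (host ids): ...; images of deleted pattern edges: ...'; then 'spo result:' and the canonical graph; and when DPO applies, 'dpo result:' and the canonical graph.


dpo_applies: no
(the rule deletes node 6, which keeps host edge (7,6,arg) outside the match image — the dangling condition fails, DPO blocks; SPO proceeds and side-deletes such edges)
deleted nodes (host ids): 1, 6; images of deleted pattern edges: (6,1,fn); (6,3,arg); (9,6,fn)
spo result:
nodes: 3:c1, 7:app, 8:c1, 9:app, 10:app
edges: (9,8,arg); (9,10,fn); (10,3,fn); (10,8,arg)


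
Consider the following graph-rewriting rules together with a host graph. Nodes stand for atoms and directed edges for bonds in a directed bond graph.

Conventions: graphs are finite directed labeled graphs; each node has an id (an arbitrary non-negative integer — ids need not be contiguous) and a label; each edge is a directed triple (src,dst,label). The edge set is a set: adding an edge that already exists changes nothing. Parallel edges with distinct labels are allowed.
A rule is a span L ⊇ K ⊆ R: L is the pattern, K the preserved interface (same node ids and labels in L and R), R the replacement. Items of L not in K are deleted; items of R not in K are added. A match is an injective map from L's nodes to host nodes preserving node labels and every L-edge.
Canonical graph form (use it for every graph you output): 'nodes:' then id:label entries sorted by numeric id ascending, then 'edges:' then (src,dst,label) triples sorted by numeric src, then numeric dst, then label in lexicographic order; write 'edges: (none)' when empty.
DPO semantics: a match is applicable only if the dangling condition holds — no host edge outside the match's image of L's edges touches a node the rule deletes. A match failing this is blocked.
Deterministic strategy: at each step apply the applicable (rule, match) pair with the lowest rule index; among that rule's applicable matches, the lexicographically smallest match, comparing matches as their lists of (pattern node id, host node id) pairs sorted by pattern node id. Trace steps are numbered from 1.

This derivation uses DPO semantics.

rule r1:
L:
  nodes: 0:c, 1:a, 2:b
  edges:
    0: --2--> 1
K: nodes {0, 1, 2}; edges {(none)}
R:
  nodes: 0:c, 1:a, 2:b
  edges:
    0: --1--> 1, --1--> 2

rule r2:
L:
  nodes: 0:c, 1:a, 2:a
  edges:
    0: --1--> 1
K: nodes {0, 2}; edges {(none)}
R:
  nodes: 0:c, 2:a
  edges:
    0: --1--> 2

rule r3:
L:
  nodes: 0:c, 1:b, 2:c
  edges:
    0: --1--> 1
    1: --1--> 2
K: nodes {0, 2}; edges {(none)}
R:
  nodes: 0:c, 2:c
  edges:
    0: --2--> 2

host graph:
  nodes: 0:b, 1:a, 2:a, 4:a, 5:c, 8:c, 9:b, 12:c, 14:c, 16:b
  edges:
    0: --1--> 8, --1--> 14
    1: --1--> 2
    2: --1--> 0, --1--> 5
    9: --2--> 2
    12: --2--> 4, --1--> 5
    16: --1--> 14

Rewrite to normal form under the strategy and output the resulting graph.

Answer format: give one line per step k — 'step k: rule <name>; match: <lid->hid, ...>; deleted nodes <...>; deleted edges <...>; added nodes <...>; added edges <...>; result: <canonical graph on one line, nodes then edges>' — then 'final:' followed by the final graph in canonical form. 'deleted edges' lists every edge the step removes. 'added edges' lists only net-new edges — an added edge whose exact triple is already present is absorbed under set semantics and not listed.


step 1: rule r1; match: 0->12, 1->4, 2->0; deleted nodes (none); deleted edges (12,4,2); added nodes (none); added edges (12,0,1); (12,4,1); result: nodes: 0:b, 1:a, 2:a, 4:a, 5:c, 8:c, 9:b, 12:c, 14:c, 16:b edges: (0,8,1); (0,14,1); (1,2,1); (2,0,1); (2,5,1); (9,2,2); (12,0,1); (12,4,1); (12,5,1); (16,14,1)
step 2: rule r2; match: 0->12, 1->4, 2->1; deleted nodes 4; deleted edges (12,4,1); added nodes (none); added edges (12,1,1); result: nodes: 0:b, 1:a, 2:a, 5:c, 8:c, 9:b, 12:c, 14:c, 16:b edges: (0,8,1); (0,14,1); (1,2,1); (2,0,1); (2,5,1); (9,2,2); (12,0,1); (12,1,1); (12,5,1); (16,14,1)
final:
nodes: 0:b, 1:a, 2:a, 5:c, 8:c, 9:b, 12:c, 14:c, 16:b
edges: (0,8,1); (0,14,1); (1,2,1); (2,0,1); (2,5,1); (9,2,2); (12,0,1); (12,1,1); (12,5,1); (16,14,1)


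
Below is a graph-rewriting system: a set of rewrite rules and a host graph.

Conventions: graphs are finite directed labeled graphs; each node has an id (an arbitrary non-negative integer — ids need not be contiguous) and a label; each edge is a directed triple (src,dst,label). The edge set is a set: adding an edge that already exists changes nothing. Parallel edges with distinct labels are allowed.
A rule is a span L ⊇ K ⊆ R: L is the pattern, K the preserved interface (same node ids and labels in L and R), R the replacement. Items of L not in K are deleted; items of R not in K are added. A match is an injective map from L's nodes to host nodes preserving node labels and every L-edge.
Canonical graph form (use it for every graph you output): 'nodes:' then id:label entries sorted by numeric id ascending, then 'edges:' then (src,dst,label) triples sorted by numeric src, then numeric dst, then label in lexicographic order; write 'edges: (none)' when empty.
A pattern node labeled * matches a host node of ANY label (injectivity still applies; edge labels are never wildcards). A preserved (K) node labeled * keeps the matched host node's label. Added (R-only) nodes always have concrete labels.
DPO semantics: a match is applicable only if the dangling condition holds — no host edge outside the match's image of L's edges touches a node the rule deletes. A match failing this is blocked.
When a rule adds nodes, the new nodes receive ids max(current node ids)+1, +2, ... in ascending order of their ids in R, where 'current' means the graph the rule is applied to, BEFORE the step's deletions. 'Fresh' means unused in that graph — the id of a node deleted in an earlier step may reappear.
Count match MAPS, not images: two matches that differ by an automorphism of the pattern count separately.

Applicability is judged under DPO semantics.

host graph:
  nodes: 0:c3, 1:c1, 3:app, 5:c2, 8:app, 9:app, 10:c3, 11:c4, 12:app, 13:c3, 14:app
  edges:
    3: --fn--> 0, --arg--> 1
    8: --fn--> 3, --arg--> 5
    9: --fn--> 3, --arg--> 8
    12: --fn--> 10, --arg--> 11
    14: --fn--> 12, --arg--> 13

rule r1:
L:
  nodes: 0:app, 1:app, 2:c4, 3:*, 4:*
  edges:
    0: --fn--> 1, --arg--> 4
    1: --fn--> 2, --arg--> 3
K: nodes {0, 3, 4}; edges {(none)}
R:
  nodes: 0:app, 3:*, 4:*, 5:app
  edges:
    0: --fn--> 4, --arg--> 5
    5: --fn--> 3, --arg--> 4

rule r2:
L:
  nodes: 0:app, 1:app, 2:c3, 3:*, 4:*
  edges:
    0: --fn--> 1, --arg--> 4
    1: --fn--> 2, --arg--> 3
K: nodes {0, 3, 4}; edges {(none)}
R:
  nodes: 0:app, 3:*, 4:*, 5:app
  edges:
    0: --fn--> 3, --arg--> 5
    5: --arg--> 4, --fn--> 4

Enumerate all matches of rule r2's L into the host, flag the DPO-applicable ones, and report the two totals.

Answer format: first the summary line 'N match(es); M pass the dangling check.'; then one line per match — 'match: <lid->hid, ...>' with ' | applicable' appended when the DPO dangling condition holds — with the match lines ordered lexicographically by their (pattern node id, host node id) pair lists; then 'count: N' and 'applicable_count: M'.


3 match(es); 1 pass the dangling check.
match: 0->8, 1->3, 2->0, 3->1, 4->5
match: 0->9, 1->3, 2->0, 3->1, 4->8
match: 0->14, 1->12, 2->10, 3->11, 4->13 | applicable
count: 3
applicable_count: 1


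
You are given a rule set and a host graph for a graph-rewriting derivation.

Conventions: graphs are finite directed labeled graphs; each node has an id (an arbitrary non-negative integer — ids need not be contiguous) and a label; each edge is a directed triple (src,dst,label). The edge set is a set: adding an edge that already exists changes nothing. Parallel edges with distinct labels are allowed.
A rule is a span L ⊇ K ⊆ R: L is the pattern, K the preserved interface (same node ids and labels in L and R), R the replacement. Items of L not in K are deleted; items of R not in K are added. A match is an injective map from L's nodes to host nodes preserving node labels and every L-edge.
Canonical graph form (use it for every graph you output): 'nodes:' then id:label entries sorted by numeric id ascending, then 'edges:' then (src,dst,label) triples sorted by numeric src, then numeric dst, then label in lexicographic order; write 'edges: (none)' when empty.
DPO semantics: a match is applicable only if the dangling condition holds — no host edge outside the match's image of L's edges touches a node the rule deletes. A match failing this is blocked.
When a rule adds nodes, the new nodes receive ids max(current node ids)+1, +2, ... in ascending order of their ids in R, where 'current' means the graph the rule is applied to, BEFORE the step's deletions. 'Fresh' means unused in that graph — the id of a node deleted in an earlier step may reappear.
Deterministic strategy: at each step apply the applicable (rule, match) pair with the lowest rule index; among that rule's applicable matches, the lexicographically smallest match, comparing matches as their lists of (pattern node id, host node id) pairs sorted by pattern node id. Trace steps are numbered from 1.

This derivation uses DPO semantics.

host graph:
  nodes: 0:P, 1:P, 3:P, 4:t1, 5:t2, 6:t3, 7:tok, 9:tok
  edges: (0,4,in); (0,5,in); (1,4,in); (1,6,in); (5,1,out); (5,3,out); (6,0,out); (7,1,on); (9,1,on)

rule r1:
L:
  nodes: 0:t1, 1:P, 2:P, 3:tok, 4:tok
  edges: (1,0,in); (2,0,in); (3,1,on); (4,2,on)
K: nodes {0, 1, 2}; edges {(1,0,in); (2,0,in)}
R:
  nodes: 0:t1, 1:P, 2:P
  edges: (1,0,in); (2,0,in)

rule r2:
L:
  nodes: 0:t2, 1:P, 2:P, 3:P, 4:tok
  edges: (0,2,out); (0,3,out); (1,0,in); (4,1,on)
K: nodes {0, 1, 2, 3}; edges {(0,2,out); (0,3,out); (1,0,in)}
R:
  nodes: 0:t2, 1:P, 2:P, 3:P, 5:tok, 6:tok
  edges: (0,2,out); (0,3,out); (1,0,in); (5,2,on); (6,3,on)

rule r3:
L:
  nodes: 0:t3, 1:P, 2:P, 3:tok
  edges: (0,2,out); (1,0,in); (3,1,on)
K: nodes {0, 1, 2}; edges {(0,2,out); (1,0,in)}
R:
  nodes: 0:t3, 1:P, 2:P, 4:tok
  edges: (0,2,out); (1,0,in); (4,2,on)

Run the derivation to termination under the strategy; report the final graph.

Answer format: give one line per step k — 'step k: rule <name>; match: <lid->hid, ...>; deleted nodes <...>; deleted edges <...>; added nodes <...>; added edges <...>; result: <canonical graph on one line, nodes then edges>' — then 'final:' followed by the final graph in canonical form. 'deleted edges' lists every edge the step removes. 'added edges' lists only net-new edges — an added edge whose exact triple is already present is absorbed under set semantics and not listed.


step 1: rule r3; match: 0->6, 1->1, 2->0, 3->7; deleted nodes 7; deleted edges (7,1,on); added nodes 10; added edges (10,0,on); result: nodes: 0:P, 1:P, 3:P, 4:t1, 5:t2, 6:t3, 9:tok, 10:tok edges: (0,4,in); (0,5,in); (1,4,in); (1,6,in); (5,1,out); (5,3,out); (6,0,out); (9,1,on); (10,0,on)
step 2: rule r1; match: 0->4, 1->0, 2->1, 3->10, 4->9; deleted nodes 9, 10; deleted edges (9,1,on); (10,0,on); added nodes (none); added edges (none); result: nodes: 0:P, 1:P, 3:P, 4:t1, 5:t2, 6:t3 edges: (0,4,in); (0,5,in); (1,4,in); (1,6,in); (5,1,out); (5,3,out); (6,0,out)
final:
nodes: 0:P, 1:P, 3:P, 4:t1, 5:t2, 6:t3
edges: (0,4,in); (0,5,in); (1,4,in); (1,6,in); (5,1,out); (5,3,out); (6,0,out)


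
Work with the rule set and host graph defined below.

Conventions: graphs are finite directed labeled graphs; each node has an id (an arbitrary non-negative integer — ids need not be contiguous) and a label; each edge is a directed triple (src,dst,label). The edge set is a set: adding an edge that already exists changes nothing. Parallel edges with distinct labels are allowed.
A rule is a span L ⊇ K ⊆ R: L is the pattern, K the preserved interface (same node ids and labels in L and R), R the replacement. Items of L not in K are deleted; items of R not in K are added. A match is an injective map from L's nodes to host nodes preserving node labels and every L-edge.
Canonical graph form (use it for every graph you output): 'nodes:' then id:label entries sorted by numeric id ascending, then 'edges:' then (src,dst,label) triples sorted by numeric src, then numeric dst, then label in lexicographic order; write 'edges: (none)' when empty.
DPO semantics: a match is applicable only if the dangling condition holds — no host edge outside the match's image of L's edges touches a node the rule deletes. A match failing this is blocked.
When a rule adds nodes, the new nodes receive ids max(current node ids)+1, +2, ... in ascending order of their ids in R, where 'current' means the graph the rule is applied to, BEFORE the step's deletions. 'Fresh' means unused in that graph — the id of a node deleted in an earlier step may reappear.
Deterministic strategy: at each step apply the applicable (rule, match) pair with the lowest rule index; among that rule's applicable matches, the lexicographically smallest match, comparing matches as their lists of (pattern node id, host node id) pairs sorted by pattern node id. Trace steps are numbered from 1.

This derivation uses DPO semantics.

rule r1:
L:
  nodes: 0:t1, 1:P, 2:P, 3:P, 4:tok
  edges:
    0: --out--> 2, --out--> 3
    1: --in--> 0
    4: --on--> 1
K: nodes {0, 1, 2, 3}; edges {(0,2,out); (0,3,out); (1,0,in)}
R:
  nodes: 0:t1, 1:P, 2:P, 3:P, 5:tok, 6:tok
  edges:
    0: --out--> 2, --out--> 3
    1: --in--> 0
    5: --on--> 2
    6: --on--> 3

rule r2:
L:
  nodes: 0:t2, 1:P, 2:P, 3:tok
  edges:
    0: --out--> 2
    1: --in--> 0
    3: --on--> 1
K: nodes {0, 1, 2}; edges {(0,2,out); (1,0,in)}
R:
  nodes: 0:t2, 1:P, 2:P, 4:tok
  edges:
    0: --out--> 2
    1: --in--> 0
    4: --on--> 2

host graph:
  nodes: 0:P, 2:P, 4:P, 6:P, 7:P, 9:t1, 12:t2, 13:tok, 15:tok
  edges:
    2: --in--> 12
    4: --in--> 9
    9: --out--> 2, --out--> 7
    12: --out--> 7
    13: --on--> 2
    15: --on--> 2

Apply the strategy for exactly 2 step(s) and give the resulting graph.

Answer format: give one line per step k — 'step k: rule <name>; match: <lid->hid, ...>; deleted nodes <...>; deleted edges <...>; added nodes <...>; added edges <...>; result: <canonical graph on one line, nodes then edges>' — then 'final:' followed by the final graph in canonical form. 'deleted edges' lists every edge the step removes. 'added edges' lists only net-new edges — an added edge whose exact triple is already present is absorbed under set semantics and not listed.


step 1: rule r2; match: 0->12, 1->2, 2->7, 3->13; deleted nodes 13; deleted edges (13,2,on); added nodes 16; added edges (16,7,on); result: nodes: 0:P, 2:P, 4:P, 6:P, 7:P, 9:t1, 12:t2, 15:tok, 16:tok edges: (2,12,in); (4,9,in); (9,2,out); (9,7,out); (12,7,out); (15,2,on); (16,7,on)
step 2: rule r2; match: 0->12, 1->2, 2->7, 3->15; deleted nodes 15; deleted edges (15,2,on); added nodes 17; added edges (17,7,on); result: nodes: 0:P, 2:P, 4:P, 6:P, 7:P, 9:t1, 12:t2, 16:tok, 17:tok edges: (2,12,in); (4,9,in); (9,2,out); (9,7,out); (12,7,out); (16,7,on); (17,7,on)
final:
nodes: 0:P, 2:P, 4:P, 6:P, 7:P, 9:t1, 12:t2, 16:tok, 17:tok
edges: (2,12,in); (4,9,in); (9,2,out); (9,7,out); (12,7,out); (16,7,on); (17,7,on)
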